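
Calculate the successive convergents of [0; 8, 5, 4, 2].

Using the convergent recurrence p_i = a_i*p_{i-1} + p_{i-2}, q_i = a_i*q_{i-1} + q_{i-2} with p_{-2}=0, p_{-1}=1, q_{-2}=1, q_{-1}=0:
  i=0: a_0=0, p_0 = 0*1 + 0 = 0, q_0 = 0*0 + 1 = 1.
  i=1: a_1=8, p_1 = 8*0 + 1 = 1, q_1 = 8*1 + 0 = 8.
  i=2: a_2=5, p_2 = 5*1 + 0 = 5, q_2 = 5*8 + 1 = 41.
  i=3: a_3=4, p_3 = 4*5 + 1 = 21, q_3 = 4*41 + 8 = 172.
  i=4: a_4=2, p_4 = 2*21 + 5 = 47, q_4 = 2*172 + 41 = 385.

0/1, 1/8, 5/41, 21/172, 47/385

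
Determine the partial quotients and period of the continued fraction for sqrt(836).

Write x_i = (sqrt(836) + m_i)/d_i with (m_0, d_0) = (0, 1). a_0 = floor(sqrt(836)) = 28, since 28^2 = 784 <= 836 < 841 = 29^2.
Iterate m_{i+1} = d_i*a_i - m_i, d_{i+1} = (836 - m_{i+1}^2)/d_i, a_{i+1} = floor((a_0 + m_{i+1})/d_{i+1}):
  m_1 = 1*28 - 0 = 28, d_1 = (836 - 28^2)/1 = 52/1 = 52, a_1 = floor((28 + 28)/52) = 1.
  m_2 = 52*1 - 28 = 24, d_2 = (836 - 24^2)/52 = 260/52 = 5, a_2 = floor((28 + 24)/5) = 10.
  m_3 = 5*10 - 24 = 26, d_3 = (836 - 26^2)/5 = 160/5 = 32, a_3 = floor((28 + 26)/32) = 1.
  m_4 = 32*1 - 26 = 6, d_4 = (836 - 6^2)/32 = 800/32 = 25, a_4 = floor((28 + 6)/25) = 1.
  m_5 = 25*1 - 6 = 19, d_5 = (836 - 19^2)/25 = 475/25 = 19, a_5 = floor((28 + 19)/19) = 2.
  m_6 = 19*2 - 19 = 19, d_6 = (836 - 19^2)/19 = 475/19 = 25, a_6 = floor((28 + 19)/25) = 1.
  m_7 = 25*1 - 19 = 6, d_7 = (836 - 6^2)/25 = 800/25 = 32, a_7 = floor((28 + 6)/32) = 1.
  m_8 = 32*1 - 6 = 26, d_8 = (836 - 26^2)/32 = 160/32 = 5, a_8 = floor((28 + 26)/5) = 10.
  m_9 = 5*10 - 26 = 24, d_9 = (836 - 24^2)/5 = 260/5 = 52, a_9 = floor((28 + 24)/52) = 1.
  m_10 = 52*1 - 24 = 28, d_10 = (836 - 28^2)/52 = 52/52 = 1, a_10 = floor((28 + 28)/1) = 56.
  m_11 = 1*56 - 28 = 28, d_11 = (836 - 28^2)/1 = 52/1 = 52: (m_11, d_11) = (m_1, d_1) = (28, 52), so from here the quotients repeat a_1, ..., a_10; the period length is 10.
Hence the expansion of sqrt(836) is a_0 = 28 followed by the repeating block 1, 10, 1, 1, 2, 1, 1, 10, 1, 56 (period 10).

[28; (1, 10, 1, 1, 2, 1, 1, 10, 1, 56)]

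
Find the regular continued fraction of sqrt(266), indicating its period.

Write x_i = (sqrt(266) + m_i)/d_i with (m_0, d_0) = (0, 1). a_0 = floor(sqrt(266)) = 16, since 16^2 = 256 <= 266 < 289 = 17^2.
Iterate m_{i+1} = d_i*a_i - m_i, d_{i+1} = (266 - m_{i+1}^2)/d_i, a_{i+1} = floor((a_0 + m_{i+1})/d_{i+1}):
  m_1 = 1*16 - 0 = 16, d_1 = (266 - 16^2)/1 = 10/1 = 10, a_1 = floor((16 + 16)/10) = 3.
  m_2 = 10*3 - 16 = 14, d_2 = (266 - 14^2)/10 = 70/10 = 7, a_2 = floor((16 + 14)/7) = 4.
  m_3 = 7*4 - 14 = 14, d_3 = (266 - 14^2)/7 = 70/7 = 10, a_3 = floor((16 + 14)/10) = 3.
  m_4 = 10*3 - 14 = 16, d_4 = (266 - 16^2)/10 = 10/10 = 1, a_4 = floor((16 + 16)/1) = 32.
  m_5 = 1*32 - 16 = 16, d_5 = (266 - 16^2)/1 = 10/1 = 10: (m_5, d_5) = (m_1, d_1) = (16, 10), so from here the quotients repeat a_1, ..., a_4; the period length is 4.
Hence the expansion of sqrt(266) is a_0 = 16 followed by the repeating block 3, 4, 3, 32 (period 4).

[16; (3, 4, 3, 32)]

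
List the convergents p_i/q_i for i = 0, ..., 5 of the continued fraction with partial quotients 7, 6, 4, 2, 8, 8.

Using the convergent recurrence p_i = a_i*p_{i-1} + p_{i-2}, q_i = a_i*q_{i-1} + q_{i-2} with p_{-2}=0, p_{-1}=1, q_{-2}=1, q_{-1}=0:
  i=0: a_0=7, p_0 = 7*1 + 0 = 7, q_0 = 7*0 + 1 = 1.
  i=1: a_1=6, p_1 = 6*7 + 1 = 43, q_1 = 6*1 + 0 = 6.
  i=2: a_2=4, p_2 = 4*43 + 7 = 179, q_2 = 4*6 + 1 = 25.
  i=3: a_3=2, p_3 = 2*179 + 43 = 401, q_3 = 2*25 + 6 = 56.
  i=4: a_4=8, p_4 = 8*401 + 179 = 3387, q_4 = 8*56 + 25 = 473.
  i=5: a_5=8, p_5 = 8*3387 + 401 = 27497, q_5 = 8*473 + 56 = 3840.

7/1, 43/6, 179/25, 401/56, 3387/473, 27497/3840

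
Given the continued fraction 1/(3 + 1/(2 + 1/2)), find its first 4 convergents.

Using the convergent recurrence p_i = a_i*p_{i-1} + p_{i-2}, q_i = a_i*q_{i-1} + q_{i-2} with p_{-2}=0, p_{-1}=1, q_{-2}=1, q_{-1}=0:
  i=0: a_0=0, p_0 = 0*1 + 0 = 0, q_0 = 0*0 + 1 = 1.
  i=1: a_1=3, p_1 = 3*0 + 1 = 1, q_1 = 3*1 + 0 = 3.
  i=2: a_2=2, p_2 = 2*1 + 0 = 2, q_2 = 2*3 + 1 = 7.
  i=3: a_3=2, p_3 = 2*2 + 1 = 5, q_3 = 2*7 + 3 = 17.

0/1, 1/3, 2/7, 5/17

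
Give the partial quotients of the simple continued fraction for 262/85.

Run the Euclidean algorithm on 262 and 85; the successive quotients are the partial quotients a_0, a_1, ... (each step inverts the fractional part left over by the previous one):
  262 = 3*85 + 7, so a_0 = 3.
  85 = 12*7 + 1, so a_1 = 12.
  7 = 7*1 + 0, so a_2 = 7.
The remainder reaches 0 after 3 divisions, so the expansion has 3 partial quotients, read off in order.

[3; 12, 7]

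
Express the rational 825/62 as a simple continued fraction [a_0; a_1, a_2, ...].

[13; 3, 3, 1, 4]

Run the Euclidean algorithm on 825 and 62; the successive quotients are the partial quotients a_0, a_1, ... (each step inverts the fractional part left over by the previous one):
  825 = 13*62 + 19, so a_0 = 13.
  62 = 3*19 + 5, so a_1 = 3.
  19 = 3*5 + 4, so a_2 = 3.
  5 = 1*4 + 1, so a_3 = 1.
  4 = 4*1 + 0, so a_4 = 4.
The remainder reaches 0 after 5 divisions, so the expansion has 5 partial quotients, read off in order.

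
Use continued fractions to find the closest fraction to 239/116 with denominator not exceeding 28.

35/17

Expand x = 239/116 as a continued fraction with the Euclidean algorithm:
  239 = 2*116 + 7, so a_0 = 2.
  116 = 16*7 + 4, so a_1 = 16.
  7 = 1*4 + 3, so a_2 = 1.
  4 = 1*3 + 1, so a_3 = 1.
  3 = 3*1 + 0, so a_4 = 3.
so x = [2; 16, 1, 1, 3].
Convergents (p_i = a_i*p_{i-1} + p_{i-2}, q_i = a_i*q_{i-1} + q_{i-2} with p_{-2}=0, p_{-1}=1, q_{-2}=1, q_{-1}=0), until the denominator exceeds 28:
  i=0: a_0=2, p_0 = 2*1 + 0 = 2, q_0 = 2*0 + 1 = 1.
  i=1: a_1=16, p_1 = 16*2 + 1 = 33, q_1 = 16*1 + 0 = 16.
  i=2: a_2=1, p_2 = 1*33 + 2 = 35, q_2 = 1*16 + 1 = 17.
  i=3: a_3=1, p_3 = 1*35 + 33 = 68, q_3 = 1*17 + 16 = 33.
q_3 = 33 > 28, so the last convergent with denominator <= 28 is p_2/q_2 = 35/17.
The closest fraction with denominator <= 28 is either p_2/q_2 or the intermediate fraction (k*p_2 + p_1)/(k*q_2 + q_1) with the largest k >= 1 whose denominator stays <= 28; these approach x as k grows, and every other convergent or intermediate fraction in range is farther away.
Largest k: floor((28 - q_1)/q_2) = floor((28 - 16)/17) = 0.
Since k = 0, no intermediate fraction beyond p_2/q_2 has denominator <= 28, so the convergent 35/17 is the closest (its error is |239*17 - 35*116|/(116*17) = 3/1972).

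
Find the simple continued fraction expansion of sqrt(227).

Write x_i = (sqrt(227) + m_i)/d_i with (m_0, d_0) = (0, 1). a_0 = floor(sqrt(227)) = 15, since 15^2 = 225 <= 227 < 256 = 16^2.
Iterate m_{i+1} = d_i*a_i - m_i, d_{i+1} = (227 - m_{i+1}^2)/d_i, a_{i+1} = floor((a_0 + m_{i+1})/d_{i+1}):
  m_1 = 1*15 - 0 = 15, d_1 = (227 - 15^2)/1 = 2/1 = 2, a_1 = floor((15 + 15)/2) = 15.
  m_2 = 2*15 - 15 = 15, d_2 = (227 - 15^2)/2 = 2/2 = 1, a_2 = floor((15 + 15)/1) = 30.
  m_3 = 1*30 - 15 = 15, d_3 = (227 - 15^2)/1 = 2/1 = 2: (m_3, d_3) = (m_1, d_1) = (15, 2), so from here the quotients repeat a_1, a_2; the period length is 2.
Hence the expansion of sqrt(227) is a_0 = 15 followed by the repeating block 15, 30 (period 2).

[15; (15, 30)]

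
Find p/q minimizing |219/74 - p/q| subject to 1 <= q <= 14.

41/14

Expand x = 219/74 as a continued fraction with the Euclidean algorithm:
  219 = 2*74 + 71, so a_0 = 2.
  74 = 1*71 + 3, so a_1 = 1.
  71 = 23*3 + 2, so a_2 = 23.
  3 = 1*2 + 1, so a_3 = 1.
  2 = 2*1 + 0, so a_4 = 2.
so x = [2; 1, 23, 1, 2].
Convergents (p_i = a_i*p_{i-1} + p_{i-2}, q_i = a_i*q_{i-1} + q_{i-2} with p_{-2}=0, p_{-1}=1, q_{-2}=1, q_{-1}=0), until the denominator exceeds 14:
  i=0: a_0=2, p_0 = 2*1 + 0 = 2, q_0 = 2*0 + 1 = 1.
  i=1: a_1=1, p_1 = 1*2 + 1 = 3, q_1 = 1*1 + 0 = 1.
  i=2: a_2=23, p_2 = 23*3 + 2 = 71, q_2 = 23*1 + 1 = 24.
q_2 = 24 > 14, so the last convergent with denominator <= 14 is p_1/q_1 = 3/1.
The closest fraction with denominator <= 14 is either p_1/q_1 or the intermediate fraction (k*p_1 + p_0)/(k*q_1 + q_0) with the largest k >= 1 whose denominator stays <= 14; these approach x as k grows, and every other convergent or intermediate fraction in range is farther away.
Largest k: floor((14 - q_0)/q_1) = floor((14 - 1)/1) = 13.
That gives (13*3 + 2)/(13*1 + 1) = 41/14.
Compare the errors: |x - 3/1| = |219*1 - 3*74|/(74*1) = 3/74, and |x - 41/14| = |219*14 - 41*74|/(74*14) = 32/1036.
Cross-multiplying, 32*74 = 2368 < 3108 = 3*1036, so 32/1036 is smaller: the intermediate fraction 41/14 is closer to x than 3/1.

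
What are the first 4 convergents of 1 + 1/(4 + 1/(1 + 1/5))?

1/1, 5/4, 6/5, 35/29

Using the convergent recurrence p_i = a_i*p_{i-1} + p_{i-2}, q_i = a_i*q_{i-1} + q_{i-2} with p_{-2}=0, p_{-1}=1, q_{-2}=1, q_{-1}=0:
  i=0: a_0=1, p_0 = 1*1 + 0 = 1, q_0 = 1*0 + 1 = 1.
  i=1: a_1=4, p_1 = 4*1 + 1 = 5, q_1 = 4*1 + 0 = 4.
  i=2: a_2=1, p_2 = 1*5 + 1 = 6, q_2 = 1*4 + 1 = 5.
  i=3: a_3=5, p_3 = 5*6 + 5 = 35, q_3 = 5*5 + 4 = 29.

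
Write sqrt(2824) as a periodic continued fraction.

[53; (7, 13, 7, 106)]

Write x_i = (sqrt(2824) + m_i)/d_i with (m_0, d_0) = (0, 1). a_0 = floor(sqrt(2824)) = 53, since 53^2 = 2809 <= 2824 < 2916 = 54^2.
Iterate m_{i+1} = d_i*a_i - m_i, d_{i+1} = (2824 - m_{i+1}^2)/d_i, a_{i+1} = floor((a_0 + m_{i+1})/d_{i+1}):
  m_1 = 1*53 - 0 = 53, d_1 = (2824 - 53^2)/1 = 15/1 = 15, a_1 = floor((53 + 53)/15) = 7.
  m_2 = 15*7 - 53 = 52, d_2 = (2824 - 52^2)/15 = 120/15 = 8, a_2 = floor((53 + 52)/8) = 13.
  m_3 = 8*13 - 52 = 52, d_3 = (2824 - 52^2)/8 = 120/8 = 15, a_3 = floor((53 + 52)/15) = 7.
  m_4 = 15*7 - 52 = 53, d_4 = (2824 - 53^2)/15 = 15/15 = 1, a_4 = floor((53 + 53)/1) = 106.
  m_5 = 1*106 - 53 = 53, d_5 = (2824 - 53^2)/1 = 15/1 = 15: (m_5, d_5) = (m_1, d_1) = (53, 15), so from here the quotients repeat a_1, ..., a_4; the period length is 4.
Hence the expansion of sqrt(2824) is a_0 = 53 followed by the repeating block 7, 13, 7, 106 (period 4).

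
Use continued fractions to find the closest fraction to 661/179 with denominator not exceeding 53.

48/13

Expand x = 661/179 as a continued fraction with the Euclidean algorithm:
  661 = 3*179 + 124, so a_0 = 3.
  179 = 1*124 + 55, so a_1 = 1.
  124 = 2*55 + 14, so a_2 = 2.
  55 = 3*14 + 13, so a_3 = 3.
  14 = 1*13 + 1, so a_4 = 1.
  13 = 13*1 + 0, so a_5 = 13.
so x = [3; 1, 2, 3, 1, 13].
Convergents (p_i = a_i*p_{i-1} + p_{i-2}, q_i = a_i*q_{i-1} + q_{i-2} with p_{-2}=0, p_{-1}=1, q_{-2}=1, q_{-1}=0), until the denominator exceeds 53:
  i=0: a_0=3, p_0 = 3*1 + 0 = 3, q_0 = 3*0 + 1 = 1.
  i=1: a_1=1, p_1 = 1*3 + 1 = 4, q_1 = 1*1 + 0 = 1.
  i=2: a_2=2, p_2 = 2*4 + 3 = 11, q_2 = 2*1 + 1 = 3.
  i=3: a_3=3, p_3 = 3*11 + 4 = 37, q_3 = 3*3 + 1 = 10.
  i=4: a_4=1, p_4 = 1*37 + 11 = 48, q_4 = 1*10 + 3 = 13.
  i=5: a_5=13, p_5 = 13*48 + 37 = 661, q_5 = 13*13 + 10 = 179.
q_5 = 179 > 53, so the last convergent with denominator <= 53 is p_4/q_4 = 48/13.
The closest fraction with denominator <= 53 is either p_4/q_4 or the intermediate fraction (k*p_4 + p_3)/(k*q_4 + q_3) with the largest k >= 1 whose denominator stays <= 53; these approach x as k grows, and every other convergent or intermediate fraction in range is farther away.
Largest k: floor((53 - q_3)/q_4) = floor((53 - 10)/13) = 3.
That gives (3*48 + 37)/(3*13 + 10) = 181/49.
Compare the errors: |x - 48/13| = |661*13 - 48*179|/(179*13) = 1/2327, and |x - 181/49| = |661*49 - 181*179|/(179*49) = 10/8771.
Cross-multiplying, 1*8771 = 8771 < 23270 = 10*2327, so 1/2327 is smaller: the convergent 48/13 is closer to x than 181/49.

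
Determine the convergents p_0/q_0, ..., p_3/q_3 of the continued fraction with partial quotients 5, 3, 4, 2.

5/1, 16/3, 69/13, 154/29

Using the convergent recurrence p_i = a_i*p_{i-1} + p_{i-2}, q_i = a_i*q_{i-1} + q_{i-2} with p_{-2}=0, p_{-1}=1, q_{-2}=1, q_{-1}=0:
  i=0: a_0=5, p_0 = 5*1 + 0 = 5, q_0 = 5*0 + 1 = 1.
  i=1: a_1=3, p_1 = 3*5 + 1 = 16, q_1 = 3*1 + 0 = 3.
  i=2: a_2=4, p_2 = 4*16 + 5 = 69, q_2 = 4*3 + 1 = 13.
  i=3: a_3=2, p_3 = 2*69 + 16 = 154, q_3 = 2*13 + 3 = 29.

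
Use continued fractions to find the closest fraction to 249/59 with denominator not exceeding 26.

Expand x = 249/59 as a continued fraction with the Euclidean algorithm:
  249 = 4*59 + 13, so a_0 = 4.
  59 = 4*13 + 7, so a_1 = 4.
  13 = 1*7 + 6, so a_2 = 1.
  7 = 1*6 + 1, so a_3 = 1.
  6 = 6*1 + 0, so a_4 = 6.
so x = [4; 4, 1, 1, 6].
Convergents (p_i = a_i*p_{i-1} + p_{i-2}, q_i = a_i*q_{i-1} + q_{i-2} with p_{-2}=0, p_{-1}=1, q_{-2}=1, q_{-1}=0), until the denominator exceeds 26:
  i=0: a_0=4, p_0 = 4*1 + 0 = 4, q_0 = 4*0 + 1 = 1.
  i=1: a_1=4, p_1 = 4*4 + 1 = 17, q_1 = 4*1 + 0 = 4.
  i=2: a_2=1, p_2 = 1*17 + 4 = 21, q_2 = 1*4 + 1 = 5.
  i=3: a_3=1, p_3 = 1*21 + 17 = 38, q_3 = 1*5 + 4 = 9.
  i=4: a_4=6, p_4 = 6*38 + 21 = 249, q_4 = 6*9 + 5 = 59.
q_4 = 59 > 26, so the last convergent with denominator <= 26 is p_3/q_3 = 38/9.
The closest fraction with denominator <= 26 is either p_3/q_3 or the intermediate fraction (k*p_3 + p_2)/(k*q_3 + q_2) with the largest k >= 1 whose denominator stays <= 26; these approach x as k grows, and every other convergent or intermediate fraction in range is farther away.
Largest k: floor((26 - q_2)/q_3) = floor((26 - 5)/9) = 2.
That gives (2*38 + 21)/(2*9 + 5) = 97/23.
Compare the errors: |x - 38/9| = |249*9 - 38*59|/(59*9) = 1/531, and |x - 97/23| = |249*23 - 97*59|/(59*23) = 4/1357.
Cross-multiplying, 1*1357 = 1357 < 2124 = 4*531, so 1/531 is smaller: the convergent 38/9 is closer to x than 97/23.

38/9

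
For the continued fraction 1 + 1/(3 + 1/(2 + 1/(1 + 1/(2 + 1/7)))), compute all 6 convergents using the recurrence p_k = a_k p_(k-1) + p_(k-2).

1/1, 4/3, 9/7, 13/10, 35/27, 258/199

Using the convergent recurrence p_i = a_i*p_{i-1} + p_{i-2}, q_i = a_i*q_{i-1} + q_{i-2} with p_{-2}=0, p_{-1}=1, q_{-2}=1, q_{-1}=0:
  i=0: a_0=1, p_0 = 1*1 + 0 = 1, q_0 = 1*0 + 1 = 1.
  i=1: a_1=3, p_1 = 3*1 + 1 = 4, q_1 = 3*1 + 0 = 3.
  i=2: a_2=2, p_2 = 2*4 + 1 = 9, q_2 = 2*3 + 1 = 7.
  i=3: a_3=1, p_3 = 1*9 + 4 = 13, q_3 = 1*7 + 3 = 10.
  i=4: a_4=2, p_4 = 2*13 + 9 = 35, q_4 = 2*10 + 7 = 27.
  i=5: a_5=7, p_5 = 7*35 + 13 = 258, q_5 = 7*27 + 10 = 199.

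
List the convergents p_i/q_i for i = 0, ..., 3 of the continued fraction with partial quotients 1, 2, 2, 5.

1/1, 3/2, 7/5, 38/27

Using the convergent recurrence p_i = a_i*p_{i-1} + p_{i-2}, q_i = a_i*q_{i-1} + q_{i-2} with p_{-2}=0, p_{-1}=1, q_{-2}=1, q_{-1}=0:
  i=0: a_0=1, p_0 = 1*1 + 0 = 1, q_0 = 1*0 + 1 = 1.
  i=1: a_1=2, p_1 = 2*1 + 1 = 3, q_1 = 2*1 + 0 = 2.
  i=2: a_2=2, p_2 = 2*3 + 1 = 7, q_2 = 2*2 + 1 = 5.
  i=3: a_3=5, p_3 = 5*7 + 3 = 38, q_3 = 5*5 + 2 = 27.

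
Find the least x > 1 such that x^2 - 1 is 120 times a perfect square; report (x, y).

(x, y) = (11, 1)

First expand sqrt(120) as a continued fraction. With x_i = (sqrt(120) + m_i)/d_i and (m_0, d_0) = (0, 1): a_0 = floor(sqrt(120)) = 10, since 10^2 = 100 <= 120 < 121 = 11^2.
Iterate m_{i+1} = d_i*a_i - m_i, d_{i+1} = (120 - m_{i+1}^2)/d_i, a_{i+1} = floor((a_0 + m_{i+1})/d_{i+1}):
  m_1 = 1*10 - 0 = 10, d_1 = (120 - 10^2)/1 = 20/1 = 20, a_1 = floor((10 + 10)/20) = 1.
  m_2 = 20*1 - 10 = 10, d_2 = (120 - 10^2)/20 = 20/20 = 1, a_2 = floor((10 + 10)/1) = 20.
  m_3 = 1*20 - 10 = 10, d_3 = (120 - 10^2)/1 = 20/1 = 20: (m_3, d_3) = (m_1, d_1) = (10, 20), so from here the quotients repeat a_1, a_2; the period length is 2.
So sqrt(120) = [10; (1, 20)] with period length k = 2.
k is even, so the fundamental solution of x^2 - 120y^2 = 1 is (p_{k-1}, q_{k-1}) = (p_1, q_1); compute convergents through index 1.
Convergents (p_i = a_i*p_{i-1} + p_{i-2}, q_i = a_i*q_{i-1} + q_{i-2} with p_{-2}=0, p_{-1}=1, q_{-2}=1, q_{-1}=0):
  i=0: a_0=10, p_0 = 10*1 + 0 = 10, q_0 = 10*0 + 1 = 1.
  i=1: a_1=1, p_1 = 1*10 + 1 = 11, q_1 = 1*1 + 0 = 1.
Check: 11^2 - 120*1^2 = 121 - 120 = 1, so (x, y) = (11, 1) solves the equation, and by the theorem it is the least positive solution.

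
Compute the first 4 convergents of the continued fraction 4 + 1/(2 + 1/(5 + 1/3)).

4/1, 9/2, 49/11, 156/35

Using the convergent recurrence p_i = a_i*p_{i-1} + p_{i-2}, q_i = a_i*q_{i-1} + q_{i-2} with p_{-2}=0, p_{-1}=1, q_{-2}=1, q_{-1}=0:
  i=0: a_0=4, p_0 = 4*1 + 0 = 4, q_0 = 4*0 + 1 = 1.
  i=1: a_1=2, p_1 = 2*4 + 1 = 9, q_1 = 2*1 + 0 = 2.
  i=2: a_2=5, p_2 = 5*9 + 4 = 49, q_2 = 5*2 + 1 = 11.
  i=3: a_3=3, p_3 = 3*49 + 9 = 156, q_3 = 3*11 + 2 = 35.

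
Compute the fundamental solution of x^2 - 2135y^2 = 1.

(x, y) = (7624, 165)

First expand sqrt(2135) as a continued fraction. With x_i = (sqrt(2135) + m_i)/d_i and (m_0, d_0) = (0, 1): a_0 = floor(sqrt(2135)) = 46, since 46^2 = 2116 <= 2135 < 2209 = 47^2.
Iterate m_{i+1} = d_i*a_i - m_i, d_{i+1} = (2135 - m_{i+1}^2)/d_i, a_{i+1} = floor((a_0 + m_{i+1})/d_{i+1}):
  m_1 = 1*46 - 0 = 46, d_1 = (2135 - 46^2)/1 = 19/1 = 19, a_1 = floor((46 + 46)/19) = 4.
  m_2 = 19*4 - 46 = 30, d_2 = (2135 - 30^2)/19 = 1235/19 = 65, a_2 = floor((46 + 30)/65) = 1.
  m_3 = 65*1 - 30 = 35, d_3 = (2135 - 35^2)/65 = 910/65 = 14, a_3 = floor((46 + 35)/14) = 5.
  m_4 = 14*5 - 35 = 35, d_4 = (2135 - 35^2)/14 = 910/14 = 65, a_4 = floor((46 + 35)/65) = 1.
  m_5 = 65*1 - 35 = 30, d_5 = (2135 - 30^2)/65 = 1235/65 = 19, a_5 = floor((46 + 30)/19) = 4.
  m_6 = 19*4 - 30 = 46, d_6 = (2135 - 46^2)/19 = 19/19 = 1, a_6 = floor((46 + 46)/1) = 92.
  m_7 = 1*92 - 46 = 46, d_7 = (2135 - 46^2)/1 = 19/1 = 19: (m_7, d_7) = (m_1, d_1) = (46, 19), so from here the quotients repeat a_1, ..., a_6; the period length is 6.
So sqrt(2135) = [46; (4, 1, 5, 1, 4, 92)] with period length k = 6.
k is even, so the fundamental solution of x^2 - 2135y^2 = 1 is (p_{k-1}, q_{k-1}) = (p_5, q_5); compute convergents through index 5.
Convergents (p_i = a_i*p_{i-1} + p_{i-2}, q_i = a_i*q_{i-1} + q_{i-2} with p_{-2}=0, p_{-1}=1, q_{-2}=1, q_{-1}=0):
  i=0: a_0=46, p_0 = 46*1 + 0 = 46, q_0 = 46*0 + 1 = 1.
  i=1: a_1=4, p_1 = 4*46 + 1 = 185, q_1 = 4*1 + 0 = 4.
  i=2: a_2=1, p_2 = 1*185 + 46 = 231, q_2 = 1*4 + 1 = 5.
  i=3: a_3=5, p_3 = 5*231 + 185 = 1340, q_3 = 5*5 + 4 = 29.
  i=4: a_4=1, p_4 = 1*1340 + 231 = 1571, q_4 = 1*29 + 5 = 34.
  i=5: a_5=4, p_5 = 4*1571 + 1340 = 7624, q_5 = 4*34 + 29 = 165.
Check: 7624^2 - 2135*165^2 = 58125376 - 58125375 = 1, so (x, y) = (7624, 165) solves the equation, and by the theorem it is the least positive solution.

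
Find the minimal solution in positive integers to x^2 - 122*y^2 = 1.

(x, y) = (243, 22)

First expand sqrt(122) as a continued fraction. With x_i = (sqrt(122) + m_i)/d_i and (m_0, d_0) = (0, 1): a_0 = floor(sqrt(122)) = 11, since 11^2 = 121 <= 122 < 144 = 12^2.
Iterate m_{i+1} = d_i*a_i - m_i, d_{i+1} = (122 - m_{i+1}^2)/d_i, a_{i+1} = floor((a_0 + m_{i+1})/d_{i+1}):
  m_1 = 1*11 - 0 = 11, d_1 = (122 - 11^2)/1 = 1/1 = 1, a_1 = floor((11 + 11)/1) = 22.
  m_2 = 1*22 - 11 = 11, d_2 = (122 - 11^2)/1 = 1/1 = 1: (m_2, d_2) = (m_1, d_1) = (11, 1), so from here the quotient a_1 repeats; the period length is 1.
So sqrt(122) = [11; (22)] with period length k = 1.
k is odd, so (p_{k-1}, q_{k-1}) only solves x^2 - 122y^2 = -1 and the fundamental solution of x^2 - 122y^2 = 1 is (p_{2k-1}, q_{2k-1}) = (p_1, q_1); compute convergents through index 1, running through the period twice.
Convergents (p_i = a_i*p_{i-1} + p_{i-2}, q_i = a_i*q_{i-1} + q_{i-2} with p_{-2}=0, p_{-1}=1, q_{-2}=1, q_{-1}=0):
  i=0: a_0=11, p_0 = 11*1 + 0 = 11, q_0 = 11*0 + 1 = 1.
  i=1: a_1=22, p_1 = 22*11 + 1 = 243, q_1 = 22*1 + 0 = 22.
Indeed p_0^2 - 122*q_0^2 = 121 - 122 = -1, not +1.
Check: 243^2 - 122*22^2 = 59049 - 59048 = 1, so (x, y) = (243, 22) solves the equation, and by the theorem it is the least positive solution.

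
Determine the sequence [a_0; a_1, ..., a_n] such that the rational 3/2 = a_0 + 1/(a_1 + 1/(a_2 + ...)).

[1; 2]

Run the Euclidean algorithm on 3 and 2; the successive quotients are the partial quotients a_0, a_1, ... (each step inverts the fractional part left over by the previous one):
  3 = 1*2 + 1, so a_0 = 1.
  2 = 2*1 + 0, so a_1 = 2.
The remainder reaches 0 after 2 divisions, so the expansion has 2 partial quotients, read off in order.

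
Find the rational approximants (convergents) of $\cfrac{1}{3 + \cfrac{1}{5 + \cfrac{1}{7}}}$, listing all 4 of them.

0/1, 1/3, 5/16, 36/115

Using the convergent recurrence p_i = a_i*p_{i-1} + p_{i-2}, q_i = a_i*q_{i-1} + q_{i-2} with p_{-2}=0, p_{-1}=1, q_{-2}=1, q_{-1}=0:
  i=0: a_0=0, p_0 = 0*1 + 0 = 0, q_0 = 0*0 + 1 = 1.
  i=1: a_1=3, p_1 = 3*0 + 1 = 1, q_1 = 3*1 + 0 = 3.
  i=2: a_2=5, p_2 = 5*1 + 0 = 5, q_2 = 5*3 + 1 = 16.
  i=3: a_3=7, p_3 = 7*5 + 1 = 36, q_3 = 7*16 + 3 = 115.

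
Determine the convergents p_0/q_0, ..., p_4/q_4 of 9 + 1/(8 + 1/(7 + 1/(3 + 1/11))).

9/1, 73/8, 520/57, 1633/179, 18483/2026

Using the convergent recurrence p_i = a_i*p_{i-1} + p_{i-2}, q_i = a_i*q_{i-1} + q_{i-2} with p_{-2}=0, p_{-1}=1, q_{-2}=1, q_{-1}=0:
  i=0: a_0=9, p_0 = 9*1 + 0 = 9, q_0 = 9*0 + 1 = 1.
  i=1: a_1=8, p_1 = 8*9 + 1 = 73, q_1 = 8*1 + 0 = 8.
  i=2: a_2=7, p_2 = 7*73 + 9 = 520, q_2 = 7*8 + 1 = 57.
  i=3: a_3=3, p_3 = 3*520 + 73 = 1633, q_3 = 3*57 + 8 = 179.
  i=4: a_4=11, p_4 = 11*1633 + 520 = 18483, q_4 = 11*179 + 57 = 2026.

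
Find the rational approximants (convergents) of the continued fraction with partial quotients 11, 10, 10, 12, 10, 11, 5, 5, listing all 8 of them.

Using the convergent recurrence p_i = a_i*p_{i-1} + p_{i-2}, q_i = a_i*q_{i-1} + q_{i-2} with p_{-2}=0, p_{-1}=1, q_{-2}=1, q_{-1}=0:
  i=0: a_0=11, p_0 = 11*1 + 0 = 11, q_0 = 11*0 + 1 = 1.
  i=1: a_1=10, p_1 = 10*11 + 1 = 111, q_1 = 10*1 + 0 = 10.
  i=2: a_2=10, p_2 = 10*111 + 11 = 1121, q_2 = 10*10 + 1 = 101.
  i=3: a_3=12, p_3 = 12*1121 + 111 = 13563, q_3 = 12*101 + 10 = 1222.
  i=4: a_4=10, p_4 = 10*13563 + 1121 = 136751, q_4 = 10*1222 + 101 = 12321.
  i=5: a_5=11, p_5 = 11*136751 + 13563 = 1517824, q_5 = 11*12321 + 1222 = 136753.
  i=6: a_6=5, p_6 = 5*1517824 + 136751 = 7725871, q_6 = 5*136753 + 12321 = 696086.
  i=7: a_7=5, p_7 = 5*7725871 + 1517824 = 40147179, q_7 = 5*696086 + 136753 = 3617183.

11/1, 111/10, 1121/101, 13563/1222, 136751/12321, 1517824/136753, 7725871/696086, 40147179/3617183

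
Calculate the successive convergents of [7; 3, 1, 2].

7/1, 22/3, 29/4, 80/11

Using the convergent recurrence p_i = a_i*p_{i-1} + p_{i-2}, q_i = a_i*q_{i-1} + q_{i-2} with p_{-2}=0, p_{-1}=1, q_{-2}=1, q_{-1}=0:
  i=0: a_0=7, p_0 = 7*1 + 0 = 7, q_0 = 7*0 + 1 = 1.
  i=1: a_1=3, p_1 = 3*7 + 1 = 22, q_1 = 3*1 + 0 = 3.
  i=2: a_2=1, p_2 = 1*22 + 7 = 29, q_2 = 1*3 + 1 = 4.
  i=3: a_3=2, p_3 = 2*29 + 22 = 80, q_3 = 2*4 + 3 = 11.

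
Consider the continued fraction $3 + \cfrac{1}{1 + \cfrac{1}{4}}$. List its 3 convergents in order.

Using the convergent recurrence p_i = a_i*p_{i-1} + p_{i-2}, q_i = a_i*q_{i-1} + q_{i-2} with p_{-2}=0, p_{-1}=1, q_{-2}=1, q_{-1}=0:
  i=0: a_0=3, p_0 = 3*1 + 0 = 3, q_0 = 3*0 + 1 = 1.
  i=1: a_1=1, p_1 = 1*3 + 1 = 4, q_1 = 1*1 + 0 = 1.
  i=2: a_2=4, p_2 = 4*4 + 3 = 19, q_2 = 4*1 + 1 = 5.

3/1, 4/1, 19/5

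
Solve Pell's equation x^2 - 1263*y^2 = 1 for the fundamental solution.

(x, y) = (142297, 4004)

First expand sqrt(1263) as a continued fraction. With x_i = (sqrt(1263) + m_i)/d_i and (m_0, d_0) = (0, 1): a_0 = floor(sqrt(1263)) = 35, since 35^2 = 1225 <= 1263 < 1296 = 36^2.
Iterate m_{i+1} = d_i*a_i - m_i, d_{i+1} = (1263 - m_{i+1}^2)/d_i, a_{i+1} = floor((a_0 + m_{i+1})/d_{i+1}):
  m_1 = 1*35 - 0 = 35, d_1 = (1263 - 35^2)/1 = 38/1 = 38, a_1 = floor((35 + 35)/38) = 1.
  m_2 = 38*1 - 35 = 3, d_2 = (1263 - 3^2)/38 = 1254/38 = 33, a_2 = floor((35 + 3)/33) = 1.
  m_3 = 33*1 - 3 = 30, d_3 = (1263 - 30^2)/33 = 363/33 = 11, a_3 = floor((35 + 30)/11) = 5.
  m_4 = 11*5 - 30 = 25, d_4 = (1263 - 25^2)/11 = 638/11 = 58, a_4 = floor((35 + 25)/58) = 1.
  m_5 = 58*1 - 25 = 33, d_5 = (1263 - 33^2)/58 = 174/58 = 3, a_5 = floor((35 + 33)/3) = 22.
  m_6 = 3*22 - 33 = 33, d_6 = (1263 - 33^2)/3 = 174/3 = 58, a_6 = floor((35 + 33)/58) = 1.
  m_7 = 58*1 - 33 = 25, d_7 = (1263 - 25^2)/58 = 638/58 = 11, a_7 = floor((35 + 25)/11) = 5.
  m_8 = 11*5 - 25 = 30, d_8 = (1263 - 30^2)/11 = 363/11 = 33, a_8 = floor((35 + 30)/33) = 1.
  m_9 = 33*1 - 30 = 3, d_9 = (1263 - 3^2)/33 = 1254/33 = 38, a_9 = floor((35 + 3)/38) = 1.
  m_10 = 38*1 - 3 = 35, d_10 = (1263 - 35^2)/38 = 38/38 = 1, a_10 = floor((35 + 35)/1) = 70.
  m_11 = 1*70 - 35 = 35, d_11 = (1263 - 35^2)/1 = 38/1 = 38: (m_11, d_11) = (m_1, d_1) = (35, 38), so from here the quotients repeat a_1, ..., a_10; the period length is 10.
So sqrt(1263) = [35; (1, 1, 5, 1, 22, 1, 5, 1, 1, 70)] with period length k = 10.
k is even, so the fundamental solution of x^2 - 1263y^2 = 1 is (p_{k-1}, q_{k-1}) = (p_9, q_9); compute convergents through index 9.
Convergents (p_i = a_i*p_{i-1} + p_{i-2}, q_i = a_i*q_{i-1} + q_{i-2} with p_{-2}=0, p_{-1}=1, q_{-2}=1, q_{-1}=0):
  i=0: a_0=35, p_0 = 35*1 + 0 = 35, q_0 = 35*0 + 1 = 1.
  i=1: a_1=1, p_1 = 1*35 + 1 = 36, q_1 = 1*1 + 0 = 1.
  i=2: a_2=1, p_2 = 1*36 + 35 = 71, q_2 = 1*1 + 1 = 2.
  i=3: a_3=5, p_3 = 5*71 + 36 = 391, q_3 = 5*2 + 1 = 11.
  i=4: a_4=1, p_4 = 1*391 + 71 = 462, q_4 = 1*11 + 2 = 13.
  i=5: a_5=22, p_5 = 22*462 + 391 = 10555, q_5 = 22*13 + 11 = 297.
  i=6: a_6=1, p_6 = 1*10555 + 462 = 11017, q_6 = 1*297 + 13 = 310.
  i=7: a_7=5, p_7 = 5*11017 + 10555 = 65640, q_7 = 5*310 + 297 = 1847.
  i=8: a_8=1, p_8 = 1*65640 + 11017 = 76657, q_8 = 1*1847 + 310 = 2157.
  i=9: a_9=1, p_9 = 1*76657 + 65640 = 142297, q_9 = 1*2157 + 1847 = 4004.
Check: 142297^2 - 1263*4004^2 = 20248436209 - 20248436208 = 1, so (x, y) = (142297, 4004) solves the equation, and by the theorem it is the least positive solution.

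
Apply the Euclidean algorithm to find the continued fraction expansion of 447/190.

Run the Euclidean algorithm on 447 and 190; the successive quotients are the partial quotients a_0, a_1, ... (each step inverts the fractional part left over by the previous one):
  447 = 2*190 + 67, so a_0 = 2.
  190 = 2*67 + 56, so a_1 = 2.
  67 = 1*56 + 11, so a_2 = 1.
  56 = 5*11 + 1, so a_3 = 5.
  11 = 11*1 + 0, so a_4 = 11.
The remainder reaches 0 after 5 divisions, so the expansion has 5 partial quotients, read off in order.

[2; 2, 1, 5, 11]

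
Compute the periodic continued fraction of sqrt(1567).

Write x_i = (sqrt(1567) + m_i)/d_i with (m_0, d_0) = (0, 1). a_0 = floor(sqrt(1567)) = 39, since 39^2 = 1521 <= 1567 < 1600 = 40^2.
Iterate m_{i+1} = d_i*a_i - m_i, d_{i+1} = (1567 - m_{i+1}^2)/d_i, a_{i+1} = floor((a_0 + m_{i+1})/d_{i+1}):
  m_1 = 1*39 - 0 = 39, d_1 = (1567 - 39^2)/1 = 46/1 = 46, a_1 = floor((39 + 39)/46) = 1.
  m_2 = 46*1 - 39 = 7, d_2 = (1567 - 7^2)/46 = 1518/46 = 33, a_2 = floor((39 + 7)/33) = 1.
  m_3 = 33*1 - 7 = 26, d_3 = (1567 - 26^2)/33 = 891/33 = 27, a_3 = floor((39 + 26)/27) = 2.
  m_4 = 27*2 - 26 = 28, d_4 = (1567 - 28^2)/27 = 783/27 = 29, a_4 = floor((39 + 28)/29) = 2.
  m_5 = 29*2 - 28 = 30, d_5 = (1567 - 30^2)/29 = 667/29 = 23, a_5 = floor((39 + 30)/23) = 3.
  m_6 = 23*3 - 30 = 39, d_6 = (1567 - 39^2)/23 = 46/23 = 2, a_6 = floor((39 + 39)/2) = 39.
  m_7 = 2*39 - 39 = 39, d_7 = (1567 - 39^2)/2 = 46/2 = 23, a_7 = floor((39 + 39)/23) = 3.
  m_8 = 23*3 - 39 = 30, d_8 = (1567 - 30^2)/23 = 667/23 = 29, a_8 = floor((39 + 30)/29) = 2.
  m_9 = 29*2 - 30 = 28, d_9 = (1567 - 28^2)/29 = 783/29 = 27, a_9 = floor((39 + 28)/27) = 2.
  m_10 = 27*2 - 28 = 26, d_10 = (1567 - 26^2)/27 = 891/27 = 33, a_10 = floor((39 + 26)/33) = 1.
  m_11 = 33*1 - 26 = 7, d_11 = (1567 - 7^2)/33 = 1518/33 = 46, a_11 = floor((39 + 7)/46) = 1.
  m_12 = 46*1 - 7 = 39, d_12 = (1567 - 39^2)/46 = 46/46 = 1, a_12 = floor((39 + 39)/1) = 78.
  m_13 = 1*78 - 39 = 39, d_13 = (1567 - 39^2)/1 = 46/1 = 46: (m_13, d_13) = (m_1, d_1) = (39, 46), so from here the quotients repeat a_1, ..., a_12; the period length is 12.
Hence the expansion of sqrt(1567) is a_0 = 39 followed by the repeating block 1, 1, 2, 2, 3, 39, 3, 2, 2, 1, 1, 78 (period 12).

[39; (1, 1, 2, 2, 3, 39, 3, 2, 2, 1, 1, 78)]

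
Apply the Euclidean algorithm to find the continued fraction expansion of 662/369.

[1; 1, 3, 1, 5, 1, 10]

Run the Euclidean algorithm on 662 and 369; the successive quotients are the partial quotients a_0, a_1, ... (each step inverts the fractional part left over by the previous one):
  662 = 1*369 + 293, so a_0 = 1.
  369 = 1*293 + 76, so a_1 = 1.
  293 = 3*76 + 65, so a_2 = 3.
  76 = 1*65 + 11, so a_3 = 1.
  65 = 5*11 + 10, so a_4 = 5.
  11 = 1*10 + 1, so a_5 = 1.
  10 = 10*1 + 0, so a_6 = 10.
The remainder reaches 0 after 7 divisions, so the expansion has 7 partial quotients, read off in order.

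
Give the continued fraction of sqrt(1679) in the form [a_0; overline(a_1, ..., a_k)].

[40; overline(1, 39, 1, 80)]

Write x_i = (sqrt(1679) + m_i)/d_i with (m_0, d_0) = (0, 1). a_0 = floor(sqrt(1679)) = 40, since 40^2 = 1600 <= 1679 < 1681 = 41^2.
Iterate m_{i+1} = d_i*a_i - m_i, d_{i+1} = (1679 - m_{i+1}^2)/d_i, a_{i+1} = floor((a_0 + m_{i+1})/d_{i+1}):
  m_1 = 1*40 - 0 = 40, d_1 = (1679 - 40^2)/1 = 79/1 = 79, a_1 = floor((40 + 40)/79) = 1.
  m_2 = 79*1 - 40 = 39, d_2 = (1679 - 39^2)/79 = 158/79 = 2, a_2 = floor((40 + 39)/2) = 39.
  m_3 = 2*39 - 39 = 39, d_3 = (1679 - 39^2)/2 = 158/2 = 79, a_3 = floor((40 + 39)/79) = 1.
  m_4 = 79*1 - 39 = 40, d_4 = (1679 - 40^2)/79 = 79/79 = 1, a_4 = floor((40 + 40)/1) = 80.
  m_5 = 1*80 - 40 = 40, d_5 = (1679 - 40^2)/1 = 79/1 = 79: (m_5, d_5) = (m_1, d_1) = (40, 79), so from here the quotients repeat a_1, ..., a_4; the period length is 4.
Hence the expansion of sqrt(1679) is a_0 = 40 followed by the repeating block 1, 39, 1, 80 (period 4).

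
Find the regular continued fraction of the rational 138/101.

[1; 2, 1, 2, 1, 2, 3]

Run the Euclidean algorithm on 138 and 101; the successive quotients are the partial quotients a_0, a_1, ... (each step inverts the fractional part left over by the previous one):
  138 = 1*101 + 37, so a_0 = 1.
  101 = 2*37 + 27, so a_1 = 2.
  37 = 1*27 + 10, so a_2 = 1.
  27 = 2*10 + 7, so a_3 = 2.
  10 = 1*7 + 3, so a_4 = 1.
  7 = 2*3 + 1, so a_5 = 2.
  3 = 3*1 + 0, so a_6 = 3.
The remainder reaches 0 after 7 divisions, so the expansion has 7 partial quotients, read off in order.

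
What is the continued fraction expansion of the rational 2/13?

[0; 6, 2]

Run the Euclidean algorithm on 2 and 13; the successive quotients are the partial quotients a_0, a_1, ... (each step inverts the fractional part left over by the previous one):
  2 = 0*13 + 2, so a_0 = 0.
  13 = 6*2 + 1, so a_1 = 6.
  2 = 2*1 + 0, so a_2 = 2.
The remainder reaches 0 after 3 divisions, so the expansion has 3 partial quotients, read off in order.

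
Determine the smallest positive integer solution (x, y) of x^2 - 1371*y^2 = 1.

First expand sqrt(1371) as a continued fraction. With x_i = (sqrt(1371) + m_i)/d_i and (m_0, d_0) = (0, 1): a_0 = floor(sqrt(1371)) = 37, since 37^2 = 1369 <= 1371 < 1444 = 38^2.
Iterate m_{i+1} = d_i*a_i - m_i, d_{i+1} = (1371 - m_{i+1}^2)/d_i, a_{i+1} = floor((a_0 + m_{i+1})/d_{i+1}):
  m_1 = 1*37 - 0 = 37, d_1 = (1371 - 37^2)/1 = 2/1 = 2, a_1 = floor((37 + 37)/2) = 37.
  m_2 = 2*37 - 37 = 37, d_2 = (1371 - 37^2)/2 = 2/2 = 1, a_2 = floor((37 + 37)/1) = 74.
  m_3 = 1*74 - 37 = 37, d_3 = (1371 - 37^2)/1 = 2/1 = 2: (m_3, d_3) = (m_1, d_1) = (37, 2), so from here the quotients repeat a_1, a_2; the period length is 2.
So sqrt(1371) = [37; (37, 74)] with period length k = 2.
k is even, so the fundamental solution of x^2 - 1371y^2 = 1 is (p_{k-1}, q_{k-1}) = (p_1, q_1); compute convergents through index 1.
Convergents (p_i = a_i*p_{i-1} + p_{i-2}, q_i = a_i*q_{i-1} + q_{i-2} with p_{-2}=0, p_{-1}=1, q_{-2}=1, q_{-1}=0):
  i=0: a_0=37, p_0 = 37*1 + 0 = 37, q_0 = 37*0 + 1 = 1.
  i=1: a_1=37, p_1 = 37*37 + 1 = 1370, q_1 = 37*1 + 0 = 37.
Check: 1370^2 - 1371*37^2 = 1876900 - 1876899 = 1, so (x, y) = (1370, 37) solves the equation, and by the theorem it is the least positive solution.

(x, y) = (1370, 37)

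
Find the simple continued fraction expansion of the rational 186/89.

Run the Euclidean algorithm on 186 and 89; the successive quotients are the partial quotients a_0, a_1, ... (each step inverts the fractional part left over by the previous one):
  186 = 2*89 + 8, so a_0 = 2.
  89 = 11*8 + 1, so a_1 = 11.
  8 = 8*1 + 0, so a_2 = 8.
The remainder reaches 0 after 3 divisions, so the expansion has 3 partial quotients, read off in order.

[2; 11, 8]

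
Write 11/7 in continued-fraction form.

Run the Euclidean algorithm on 11 and 7; the successive quotients are the partial quotients a_0, a_1, ... (each step inverts the fractional part left over by the previous one):
  11 = 1*7 + 4, so a_0 = 1.
  7 = 1*4 + 3, so a_1 = 1.
  4 = 1*3 + 1, so a_2 = 1.
  3 = 3*1 + 0, so a_3 = 3.
The remainder reaches 0 after 4 divisions, so the expansion has 4 partial quotients, read off in order.

[1; 1, 1, 3]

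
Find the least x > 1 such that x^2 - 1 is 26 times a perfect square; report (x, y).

First expand sqrt(26) as a continued fraction. With x_i = (sqrt(26) + m_i)/d_i and (m_0, d_0) = (0, 1): a_0 = floor(sqrt(26)) = 5, since 5^2 = 25 <= 26 < 36 = 6^2.
Iterate m_{i+1} = d_i*a_i - m_i, d_{i+1} = (26 - m_{i+1}^2)/d_i, a_{i+1} = floor((a_0 + m_{i+1})/d_{i+1}):
  m_1 = 1*5 - 0 = 5, d_1 = (26 - 5^2)/1 = 1/1 = 1, a_1 = floor((5 + 5)/1) = 10.
  m_2 = 1*10 - 5 = 5, d_2 = (26 - 5^2)/1 = 1/1 = 1: (m_2, d_2) = (m_1, d_1) = (5, 1), so from here the quotient a_1 repeats; the period length is 1.
So sqrt(26) = [5; (10)] with period length k = 1.
k is odd, so (p_{k-1}, q_{k-1}) only solves x^2 - 26y^2 = -1 and the fundamental solution of x^2 - 26y^2 = 1 is (p_{2k-1}, q_{2k-1}) = (p_1, q_1); compute convergents through index 1, running through the period twice.
Convergents (p_i = a_i*p_{i-1} + p_{i-2}, q_i = a_i*q_{i-1} + q_{i-2} with p_{-2}=0, p_{-1}=1, q_{-2}=1, q_{-1}=0):
  i=0: a_0=5, p_0 = 5*1 + 0 = 5, q_0 = 5*0 + 1 = 1.
  i=1: a_1=10, p_1 = 10*5 + 1 = 51, q_1 = 10*1 + 0 = 10.
Indeed p_0^2 - 26*q_0^2 = 25 - 26 = -1, not +1.
Check: 51^2 - 26*10^2 = 2601 - 2600 = 1, so (x, y) = (51, 10) solves the equation, and by the theorem it is the least positive solution.

(x, y) = (51, 10)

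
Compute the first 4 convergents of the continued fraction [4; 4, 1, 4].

4/1, 17/4, 21/5, 101/24

Using the convergent recurrence p_i = a_i*p_{i-1} + p_{i-2}, q_i = a_i*q_{i-1} + q_{i-2} with p_{-2}=0, p_{-1}=1, q_{-2}=1, q_{-1}=0:
  i=0: a_0=4, p_0 = 4*1 + 0 = 4, q_0 = 4*0 + 1 = 1.
  i=1: a_1=4, p_1 = 4*4 + 1 = 17, q_1 = 4*1 + 0 = 4.
  i=2: a_2=1, p_2 = 1*17 + 4 = 21, q_2 = 1*4 + 1 = 5.
  i=3: a_3=4, p_3 = 4*21 + 17 = 101, q_3 = 4*5 + 4 = 24.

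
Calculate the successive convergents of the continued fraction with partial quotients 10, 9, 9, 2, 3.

10/1, 91/9, 829/82, 1749/173, 6076/601

Using the convergent recurrence p_i = a_i*p_{i-1} + p_{i-2}, q_i = a_i*q_{i-1} + q_{i-2} with p_{-2}=0, p_{-1}=1, q_{-2}=1, q_{-1}=0:
  i=0: a_0=10, p_0 = 10*1 + 0 = 10, q_0 = 10*0 + 1 = 1.
  i=1: a_1=9, p_1 = 9*10 + 1 = 91, q_1 = 9*1 + 0 = 9.
  i=2: a_2=9, p_2 = 9*91 + 10 = 829, q_2 = 9*9 + 1 = 82.
  i=3: a_3=2, p_3 = 2*829 + 91 = 1749, q_3 = 2*82 + 9 = 173.
  i=4: a_4=3, p_4 = 3*1749 + 829 = 6076, q_4 = 3*173 + 82 = 601.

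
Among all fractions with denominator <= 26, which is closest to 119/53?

9/4

Expand x = 119/53 as a continued fraction with the Euclidean algorithm:
  119 = 2*53 + 13, so a_0 = 2.
  53 = 4*13 + 1, so a_1 = 4.
  13 = 13*1 + 0, so a_2 = 13.
so x = [2; 4, 13].
Convergents (p_i = a_i*p_{i-1} + p_{i-2}, q_i = a_i*q_{i-1} + q_{i-2} with p_{-2}=0, p_{-1}=1, q_{-2}=1, q_{-1}=0), until the denominator exceeds 26:
  i=0: a_0=2, p_0 = 2*1 + 0 = 2, q_0 = 2*0 + 1 = 1.
  i=1: a_1=4, p_1 = 4*2 + 1 = 9, q_1 = 4*1 + 0 = 4.
  i=2: a_2=13, p_2 = 13*9 + 2 = 119, q_2 = 13*4 + 1 = 53.
q_2 = 53 > 26, so the last convergent with denominator <= 26 is p_1/q_1 = 9/4.
The closest fraction with denominator <= 26 is either p_1/q_1 or the intermediate fraction (k*p_1 + p_0)/(k*q_1 + q_0) with the largest k >= 1 whose denominator stays <= 26; these approach x as k grows, and every other convergent or intermediate fraction in range is farther away.
Largest k: floor((26 - q_0)/q_1) = floor((26 - 1)/4) = 6.
That gives (6*9 + 2)/(6*4 + 1) = 56/25.
Compare the errors: |x - 9/4| = |119*4 - 9*53|/(53*4) = 1/212, and |x - 56/25| = |119*25 - 56*53|/(53*25) = 7/1325.
Cross-multiplying, 1*1325 = 1325 < 1484 = 7*212, so 1/212 is smaller: the convergent 9/4 is closer to x than 56/25.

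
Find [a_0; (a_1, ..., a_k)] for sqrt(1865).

[43; (5, 2, 1, 1, 2, 2, 1, 1, 2, 5, 86)]

Write x_i = (sqrt(1865) + m_i)/d_i with (m_0, d_0) = (0, 1). a_0 = floor(sqrt(1865)) = 43, since 43^2 = 1849 <= 1865 < 1936 = 44^2.
Iterate m_{i+1} = d_i*a_i - m_i, d_{i+1} = (1865 - m_{i+1}^2)/d_i, a_{i+1} = floor((a_0 + m_{i+1})/d_{i+1}):
  m_1 = 1*43 - 0 = 43, d_1 = (1865 - 43^2)/1 = 16/1 = 16, a_1 = floor((43 + 43)/16) = 5.
  m_2 = 16*5 - 43 = 37, d_2 = (1865 - 37^2)/16 = 496/16 = 31, a_2 = floor((43 + 37)/31) = 2.
  m_3 = 31*2 - 37 = 25, d_3 = (1865 - 25^2)/31 = 1240/31 = 40, a_3 = floor((43 + 25)/40) = 1.
  m_4 = 40*1 - 25 = 15, d_4 = (1865 - 15^2)/40 = 1640/40 = 41, a_4 = floor((43 + 15)/41) = 1.
  m_5 = 41*1 - 15 = 26, d_5 = (1865 - 26^2)/41 = 1189/41 = 29, a_5 = floor((43 + 26)/29) = 2.
  m_6 = 29*2 - 26 = 32, d_6 = (1865 - 32^2)/29 = 841/29 = 29, a_6 = floor((43 + 32)/29) = 2.
  m_7 = 29*2 - 32 = 26, d_7 = (1865 - 26^2)/29 = 1189/29 = 41, a_7 = floor((43 + 26)/41) = 1.
  m_8 = 41*1 - 26 = 15, d_8 = (1865 - 15^2)/41 = 1640/41 = 40, a_8 = floor((43 + 15)/40) = 1.
  m_9 = 40*1 - 15 = 25, d_9 = (1865 - 25^2)/40 = 1240/40 = 31, a_9 = floor((43 + 25)/31) = 2.
  m_10 = 31*2 - 25 = 37, d_10 = (1865 - 37^2)/31 = 496/31 = 16, a_10 = floor((43 + 37)/16) = 5.
  m_11 = 16*5 - 37 = 43, d_11 = (1865 - 43^2)/16 = 16/16 = 1, a_11 = floor((43 + 43)/1) = 86.
  m_12 = 1*86 - 43 = 43, d_12 = (1865 - 43^2)/1 = 16/1 = 16: (m_12, d_12) = (m_1, d_1) = (43, 16), so from here the quotients repeat a_1, ..., a_11; the period length is 11.
Hence the expansion of sqrt(1865) is a_0 = 43 followed by the repeating block 5, 2, 1, 1, 2, 2, 1, 1, 2, 5, 86 (period 11).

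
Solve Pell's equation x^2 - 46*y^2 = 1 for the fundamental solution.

First expand sqrt(46) as a continued fraction. With x_i = (sqrt(46) + m_i)/d_i and (m_0, d_0) = (0, 1): a_0 = floor(sqrt(46)) = 6, since 6^2 = 36 <= 46 < 49 = 7^2.
Iterate m_{i+1} = d_i*a_i - m_i, d_{i+1} = (46 - m_{i+1}^2)/d_i, a_{i+1} = floor((a_0 + m_{i+1})/d_{i+1}):
  m_1 = 1*6 - 0 = 6, d_1 = (46 - 6^2)/1 = 10/1 = 10, a_1 = floor((6 + 6)/10) = 1.
  m_2 = 10*1 - 6 = 4, d_2 = (46 - 4^2)/10 = 30/10 = 3, a_2 = floor((6 + 4)/3) = 3.
  m_3 = 3*3 - 4 = 5, d_3 = (46 - 5^2)/3 = 21/3 = 7, a_3 = floor((6 + 5)/7) = 1.
  m_4 = 7*1 - 5 = 2, d_4 = (46 - 2^2)/7 = 42/7 = 6, a_4 = floor((6 + 2)/6) = 1.
  m_5 = 6*1 - 2 = 4, d_5 = (46 - 4^2)/6 = 30/6 = 5, a_5 = floor((6 + 4)/5) = 2.
  m_6 = 5*2 - 4 = 6, d_6 = (46 - 6^2)/5 = 10/5 = 2, a_6 = floor((6 + 6)/2) = 6.
  m_7 = 2*6 - 6 = 6, d_7 = (46 - 6^2)/2 = 10/2 = 5, a_7 = floor((6 + 6)/5) = 2.
  m_8 = 5*2 - 6 = 4, d_8 = (46 - 4^2)/5 = 30/5 = 6, a_8 = floor((6 + 4)/6) = 1.
  m_9 = 6*1 - 4 = 2, d_9 = (46 - 2^2)/6 = 42/6 = 7, a_9 = floor((6 + 2)/7) = 1.
  m_10 = 7*1 - 2 = 5, d_10 = (46 - 5^2)/7 = 21/7 = 3, a_10 = floor((6 + 5)/3) = 3.
  m_11 = 3*3 - 5 = 4, d_11 = (46 - 4^2)/3 = 30/3 = 10, a_11 = floor((6 + 4)/10) = 1.
  m_12 = 10*1 - 4 = 6, d_12 = (46 - 6^2)/10 = 10/10 = 1, a_12 = floor((6 + 6)/1) = 12.
  m_13 = 1*12 - 6 = 6, d_13 = (46 - 6^2)/1 = 10/1 = 10: (m_13, d_13) = (m_1, d_1) = (6, 10), so from here the quotients repeat a_1, ..., a_12; the period length is 12.
So sqrt(46) = [6; (1, 3, 1, 1, 2, 6, 2, 1, 1, 3, 1, 12)] with period length k = 12.
k is even, so the fundamental solution of x^2 - 46y^2 = 1 is (p_{k-1}, q_{k-1}) = (p_11, q_11); compute convergents through index 11.
Convergents (p_i = a_i*p_{i-1} + p_{i-2}, q_i = a_i*q_{i-1} + q_{i-2} with p_{-2}=0, p_{-1}=1, q_{-2}=1, q_{-1}=0):
  i=0: a_0=6, p_0 = 6*1 + 0 = 6, q_0 = 6*0 + 1 = 1.
  i=1: a_1=1, p_1 = 1*6 + 1 = 7, q_1 = 1*1 + 0 = 1.
  i=2: a_2=3, p_2 = 3*7 + 6 = 27, q_2 = 3*1 + 1 = 4.
  i=3: a_3=1, p_3 = 1*27 + 7 = 34, q_3 = 1*4 + 1 = 5.
  i=4: a_4=1, p_4 = 1*34 + 27 = 61, q_4 = 1*5 + 4 = 9.
  i=5: a_5=2, p_5 = 2*61 + 34 = 156, q_5 = 2*9 + 5 = 23.
  i=6: a_6=6, p_6 = 6*156 + 61 = 997, q_6 = 6*23 + 9 = 147.
  i=7: a_7=2, p_7 = 2*997 + 156 = 2150, q_7 = 2*147 + 23 = 317.
  i=8: a_8=1, p_8 = 1*2150 + 997 = 3147, q_8 = 1*317 + 147 = 464.
  i=9: a_9=1, p_9 = 1*3147 + 2150 = 5297, q_9 = 1*464 + 317 = 781.
  i=10: a_10=3, p_10 = 3*5297 + 3147 = 19038, q_10 = 3*781 + 464 = 2807.
  i=11: a_11=1, p_11 = 1*19038 + 5297 = 24335, q_11 = 1*2807 + 781 = 3588.
Check: 24335^2 - 46*3588^2 = 592192225 - 592192224 = 1, so (x, y) = (24335, 3588) solves the equation, and by the theorem it is the least positive solution.

(x, y) = (24335, 3588)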